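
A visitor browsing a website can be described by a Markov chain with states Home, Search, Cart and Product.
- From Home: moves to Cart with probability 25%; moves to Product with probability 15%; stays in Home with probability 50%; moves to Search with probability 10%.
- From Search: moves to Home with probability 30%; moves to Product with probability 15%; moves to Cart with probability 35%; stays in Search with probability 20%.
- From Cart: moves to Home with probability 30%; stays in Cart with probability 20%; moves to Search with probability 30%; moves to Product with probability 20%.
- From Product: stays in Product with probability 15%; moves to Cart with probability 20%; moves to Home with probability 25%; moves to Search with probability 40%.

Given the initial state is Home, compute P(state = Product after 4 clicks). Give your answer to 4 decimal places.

0.1625

Propagate the distribution vector 4 clicks from Home.
After 0 clicks: (1.0000, 0.0000, 0.0000, 0.0000)
After 1 click: (0.5000, 0.1000, 0.2500, 0.1500)
After 2 clicks: (0.3925, 0.2050, 0.2400, 0.1625)
After 3 clicks: (0.3704, 0.2173, 0.2504, 0.1620)
After 4 clicks: (0.3660, 0.2204, 0.2511, 0.1625)
P(in Product after 4 clicks) = 0.1625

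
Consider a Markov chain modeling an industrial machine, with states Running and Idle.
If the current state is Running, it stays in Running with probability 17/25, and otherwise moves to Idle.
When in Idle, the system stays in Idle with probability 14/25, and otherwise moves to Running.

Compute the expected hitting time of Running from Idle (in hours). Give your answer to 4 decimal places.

Let t(s) be the expected number of hours to first reach Running from state s, with t(Running) = 0. Conditioning on the first hour:
t(Idle) = 1 + 0.56·t(Idle)
Solving: t(Idle) = 2.2727.
Expected hours from Idle to Running: 2.2727.

2.2727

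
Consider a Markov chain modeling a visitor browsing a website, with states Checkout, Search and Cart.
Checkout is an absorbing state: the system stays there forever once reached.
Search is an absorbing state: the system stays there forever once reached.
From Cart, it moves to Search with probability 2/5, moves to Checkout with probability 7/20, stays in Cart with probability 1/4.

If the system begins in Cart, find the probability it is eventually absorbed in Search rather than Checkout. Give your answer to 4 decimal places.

Let h(s) be the probability of absorption at Search starting from transient state s. Then h(Search) = 1 and h(Checkout) = 0. By first-step analysis:
h(Cart) = 0.35·0 + 0.4·1 + 0.25·h(Cart)
Solving: h(Cart) = 0.5333.
Starting from Cart, the probability is 0.5333.

0.5333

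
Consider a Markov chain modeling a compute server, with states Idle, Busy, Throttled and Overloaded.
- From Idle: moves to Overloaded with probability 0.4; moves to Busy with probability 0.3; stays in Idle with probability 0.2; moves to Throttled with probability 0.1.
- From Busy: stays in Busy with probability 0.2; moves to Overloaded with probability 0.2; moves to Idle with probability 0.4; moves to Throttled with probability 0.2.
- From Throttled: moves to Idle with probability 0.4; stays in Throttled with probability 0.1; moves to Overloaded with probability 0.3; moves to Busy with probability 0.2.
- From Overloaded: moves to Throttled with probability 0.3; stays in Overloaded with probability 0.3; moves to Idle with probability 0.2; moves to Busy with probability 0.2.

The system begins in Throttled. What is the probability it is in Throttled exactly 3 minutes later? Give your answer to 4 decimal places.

0.1880

Propagate the distribution vector 3 minutes from Throttled.
After 0 minutes: (0.0000, 0.0000, 1.0000, 0.0000)
After 1 minute: (0.4000, 0.2000, 0.1000, 0.3000)
After 2 minutes: (0.2600, 0.2400, 0.1800, 0.3200)
After 3 minutes: (0.2840, 0.2260, 0.1880, 0.3020)
P(in Throttled after 3 minutes) = 0.1880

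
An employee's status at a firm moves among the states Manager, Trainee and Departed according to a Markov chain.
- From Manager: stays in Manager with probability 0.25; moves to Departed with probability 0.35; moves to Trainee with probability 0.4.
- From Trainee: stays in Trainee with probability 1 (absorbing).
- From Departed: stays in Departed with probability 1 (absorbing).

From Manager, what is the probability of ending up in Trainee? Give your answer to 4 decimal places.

Let h(s) be the probability of absorption at Trainee starting from transient state s. Then h(Trainee) = 1 and h(Departed) = 0. By first-step analysis:
h(Manager) = 0.25·h(Manager) + 0.4·1 + 0.35·0
Solving: h(Manager) = 0.5333.
Starting from Manager, the probability is 0.5333.

0.5333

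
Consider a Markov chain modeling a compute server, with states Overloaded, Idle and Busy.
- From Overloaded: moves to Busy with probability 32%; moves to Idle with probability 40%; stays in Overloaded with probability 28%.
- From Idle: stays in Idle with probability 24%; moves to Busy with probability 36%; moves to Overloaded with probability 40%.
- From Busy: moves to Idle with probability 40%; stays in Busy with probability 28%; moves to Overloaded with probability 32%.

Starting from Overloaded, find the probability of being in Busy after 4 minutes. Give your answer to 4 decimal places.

Propagate the distribution vector 4 minutes from Overloaded.
After 0 minutes: (1.0000, 0.0000, 0.0000)
After 1 minute: (0.2800, 0.4000, 0.3200)
After 2 minutes: (0.3408, 0.3360, 0.3232)
After 3 minutes: (0.3332, 0.3462, 0.3205)
After 4 minutes: (0.3344, 0.3446, 0.3210)
P(in Busy after 4 minutes) = 0.3210

0.3210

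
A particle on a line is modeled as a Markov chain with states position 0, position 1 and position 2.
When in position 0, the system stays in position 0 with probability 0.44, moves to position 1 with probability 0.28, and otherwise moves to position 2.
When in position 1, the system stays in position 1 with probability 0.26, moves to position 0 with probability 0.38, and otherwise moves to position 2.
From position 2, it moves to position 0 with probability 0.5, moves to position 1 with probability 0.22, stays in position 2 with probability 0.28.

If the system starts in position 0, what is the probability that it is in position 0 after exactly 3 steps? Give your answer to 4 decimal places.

Propagate the distribution vector 3 steps from position 0.
After 0 steps: (1.0000, 0.0000, 0.0000)
After 1 step: (0.4400, 0.2800, 0.2800)
After 2 steps: (0.4400, 0.2576, 0.3024)
After 3 steps: (0.4427, 0.2567, 0.3006)
P(in position 0 after 3 steps) = 0.4427

0.4427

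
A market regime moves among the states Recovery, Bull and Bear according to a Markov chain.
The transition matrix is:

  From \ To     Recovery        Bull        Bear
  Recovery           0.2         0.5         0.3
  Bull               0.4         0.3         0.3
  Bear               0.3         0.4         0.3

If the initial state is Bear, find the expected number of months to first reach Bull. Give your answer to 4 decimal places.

Let t(s) be the expected number of months to first reach Bull from state s, with t(Bull) = 0. Conditioning on the first month:
t(Recovery) = 1 + 0.2·t(Recovery) + 0.3·t(Bear)
t(Bear) = 1 + 0.3·t(Recovery) + 0.3·t(Bear)
Solving: t(Recovery) = 2.1277, t(Bear) = 2.3404.
Expected months from Bear to Bull: 2.3404.

2.3404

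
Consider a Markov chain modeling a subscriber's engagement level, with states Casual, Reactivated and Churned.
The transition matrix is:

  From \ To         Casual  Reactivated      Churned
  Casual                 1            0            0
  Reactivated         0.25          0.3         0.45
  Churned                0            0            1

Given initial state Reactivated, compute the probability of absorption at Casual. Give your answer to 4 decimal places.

Let h(s) be the probability of absorption at Casual starting from transient state s. Then h(Casual) = 1 and h(Churned) = 0. By first-step analysis:
h(Reactivated) = 0.25·1 + 0.3·h(Reactivated) + 0.45·0
Solving: h(Reactivated) = 0.3571.
Starting from Reactivated, the probability is 0.3571.

0.3571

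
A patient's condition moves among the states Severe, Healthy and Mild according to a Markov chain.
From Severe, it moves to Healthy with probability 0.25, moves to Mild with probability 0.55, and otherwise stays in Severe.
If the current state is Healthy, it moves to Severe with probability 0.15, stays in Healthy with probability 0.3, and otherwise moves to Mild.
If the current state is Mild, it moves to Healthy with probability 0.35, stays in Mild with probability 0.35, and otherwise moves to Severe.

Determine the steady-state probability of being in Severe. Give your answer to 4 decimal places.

Let the stationary distribution be π with π = πP and π_1 + π_2 + π_3 = 1.
π_1 = 0.2·π_1 + 0.15·π_2 + 0.3·π_3
π_2 = 0.25·π_1 + 0.3·π_2 + 0.35·π_3
Solving with the normalization constraint gives π = (0.2303, 0.3114, 0.4583).
So the stationary probability of Severe is 0.2303.

0.2303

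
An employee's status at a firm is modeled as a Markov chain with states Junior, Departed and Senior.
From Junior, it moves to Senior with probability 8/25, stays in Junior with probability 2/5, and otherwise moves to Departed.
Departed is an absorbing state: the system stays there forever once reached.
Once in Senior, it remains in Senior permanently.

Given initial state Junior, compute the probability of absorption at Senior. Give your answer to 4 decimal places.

Let h(s) be the probability of absorption at Senior starting from transient state s. Then h(Senior) = 1 and h(Departed) = 0. By first-step analysis:
h(Junior) = 0.4·h(Junior) + 0.28·0 + 0.32·1
Solving: h(Junior) = 0.5333.
Starting from Junior, the probability is 0.5333.

0.5333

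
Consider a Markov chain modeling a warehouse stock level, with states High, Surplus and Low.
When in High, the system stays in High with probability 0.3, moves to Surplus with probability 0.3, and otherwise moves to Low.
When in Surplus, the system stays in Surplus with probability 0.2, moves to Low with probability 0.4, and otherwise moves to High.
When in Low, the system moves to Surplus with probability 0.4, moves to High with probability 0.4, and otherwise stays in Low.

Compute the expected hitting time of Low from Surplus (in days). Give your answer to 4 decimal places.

2.5000

Let t(s) be the expected number of days to first reach Low from state s, with t(Low) = 0. Conditioning on the first day:
t(High) = 1 + 0.3·t(High) + 0.3·t(Surplus)
t(Surplus) = 1 + 0.4·t(High) + 0.2·t(Surplus)
Solving: t(High) = 2.5000, t(Surplus) = 2.5000.
Expected days from Surplus to Low: 2.5000.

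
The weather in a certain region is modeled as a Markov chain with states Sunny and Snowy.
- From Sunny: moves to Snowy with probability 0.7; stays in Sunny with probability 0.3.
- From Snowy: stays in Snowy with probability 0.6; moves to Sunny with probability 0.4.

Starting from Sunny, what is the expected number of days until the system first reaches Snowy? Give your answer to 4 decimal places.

1.4286

Let t(s) be the expected number of days to first reach Snowy from state s, with t(Snowy) = 0. Conditioning on the first day:
t(Sunny) = 1 + 0.3·t(Sunny)
Solving: t(Sunny) = 1.4286.
Expected days from Sunny to Snowy: 1.4286.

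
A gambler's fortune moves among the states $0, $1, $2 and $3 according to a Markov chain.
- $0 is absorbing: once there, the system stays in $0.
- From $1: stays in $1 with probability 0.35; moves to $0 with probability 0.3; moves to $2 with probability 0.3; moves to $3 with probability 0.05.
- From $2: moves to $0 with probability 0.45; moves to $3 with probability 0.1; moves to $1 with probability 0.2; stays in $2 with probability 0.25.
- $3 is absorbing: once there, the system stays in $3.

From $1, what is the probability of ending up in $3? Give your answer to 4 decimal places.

0.1579

Let h(s) be the probability of absorption at $3 starting from transient state s. Then h($3) = 1 and h($0) = 0. By first-step analysis:
h($1) = 0.3·0 + 0.35·h($1) + 0.3·h($2) + 0.05·1
h($2) = 0.45·0 + 0.2·h($1) + 0.25·h($2) + 0.1·1
Solving: h($1) = 0.1579, h($2) = 0.1754.
Starting from $1, the probability is 0.1579.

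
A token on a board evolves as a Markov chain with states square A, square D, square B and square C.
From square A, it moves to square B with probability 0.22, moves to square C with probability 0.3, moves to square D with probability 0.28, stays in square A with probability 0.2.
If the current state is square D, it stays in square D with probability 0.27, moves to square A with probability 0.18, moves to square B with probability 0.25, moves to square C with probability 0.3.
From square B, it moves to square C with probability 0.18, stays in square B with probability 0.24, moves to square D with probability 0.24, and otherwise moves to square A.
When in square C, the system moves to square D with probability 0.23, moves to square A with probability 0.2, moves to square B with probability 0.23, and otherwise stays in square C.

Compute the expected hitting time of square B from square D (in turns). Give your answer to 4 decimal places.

Let t(s) be the expected number of turns to first reach square B from state s, with t(square B) = 0. Conditioning on the first turn:
t(square A) = 1 + 0.2·t(square A) + 0.28·t(square D) + 0.3·t(square C)
t(square D) = 1 + 0.18·t(square A) + 0.27·t(square D) + 0.3·t(square C)
t(square C) = 1 + 0.2·t(square A) + 0.23·t(square D) + 0.34·t(square C)
Solving: t(square A) = 4.3294, t(square D) = 4.2008, t(square C) = 4.2910.
Expected turns from square D to square B: 4.2008.

4.2008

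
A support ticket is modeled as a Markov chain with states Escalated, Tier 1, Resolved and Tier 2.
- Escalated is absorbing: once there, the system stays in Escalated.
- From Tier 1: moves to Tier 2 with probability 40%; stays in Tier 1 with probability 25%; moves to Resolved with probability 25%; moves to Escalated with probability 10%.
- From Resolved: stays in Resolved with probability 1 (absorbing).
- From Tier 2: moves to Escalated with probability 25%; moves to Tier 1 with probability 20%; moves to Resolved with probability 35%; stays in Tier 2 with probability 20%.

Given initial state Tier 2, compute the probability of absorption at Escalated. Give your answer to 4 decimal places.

Let h(s) be the probability of absorption at Escalated starting from transient state s. Then h(Escalated) = 1 and h(Resolved) = 0. By first-step analysis:
h(Tier 1) = 0.1·1 + 0.25·h(Tier 1) + 0.25·0 + 0.4·h(Tier 2)
h(Tier 2) = 0.25·1 + 0.2·h(Tier 1) + 0.35·0 + 0.2·h(Tier 2)
Solving: h(Tier 1) = 0.3462, h(Tier 2) = 0.3990.
Starting from Tier 2, the probability is 0.3990.

0.3990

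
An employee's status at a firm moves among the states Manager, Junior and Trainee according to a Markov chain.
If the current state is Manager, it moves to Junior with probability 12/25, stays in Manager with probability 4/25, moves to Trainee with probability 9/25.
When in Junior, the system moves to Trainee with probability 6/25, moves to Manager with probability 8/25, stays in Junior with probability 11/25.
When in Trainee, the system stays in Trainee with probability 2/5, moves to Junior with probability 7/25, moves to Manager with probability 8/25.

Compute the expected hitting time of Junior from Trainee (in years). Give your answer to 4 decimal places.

Let t(s) be the expected number of years to first reach Junior from state s, with t(Junior) = 0. Conditioning on the first year:
t(Manager) = 1 + 0.16·t(Manager) + 0.36·t(Trainee)
t(Trainee) = 1 + 0.32·t(Manager) + 0.4·t(Trainee)
Solving: t(Manager) = 2.4691, t(Trainee) = 2.9835.
Expected years from Trainee to Junior: 2.9835.

2.9835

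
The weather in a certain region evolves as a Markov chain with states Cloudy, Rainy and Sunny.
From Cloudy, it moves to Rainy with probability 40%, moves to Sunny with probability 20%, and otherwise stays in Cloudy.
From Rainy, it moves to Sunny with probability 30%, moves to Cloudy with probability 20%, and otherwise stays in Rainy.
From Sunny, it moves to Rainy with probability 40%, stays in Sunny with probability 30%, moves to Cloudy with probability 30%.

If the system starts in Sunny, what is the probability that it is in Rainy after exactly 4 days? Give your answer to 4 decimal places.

Propagate the distribution vector 4 days from Sunny.
After 0 days: (0.0000, 0.0000, 1.0000)
After 1 day: (0.3000, 0.4000, 0.3000)
After 2 days: (0.2900, 0.4400, 0.2700)
After 3 days: (0.2850, 0.4440, 0.2710)
After 4 days: (0.2841, 0.4444, 0.2715)
P(in Rainy after 4 days) = 0.4444

0.4444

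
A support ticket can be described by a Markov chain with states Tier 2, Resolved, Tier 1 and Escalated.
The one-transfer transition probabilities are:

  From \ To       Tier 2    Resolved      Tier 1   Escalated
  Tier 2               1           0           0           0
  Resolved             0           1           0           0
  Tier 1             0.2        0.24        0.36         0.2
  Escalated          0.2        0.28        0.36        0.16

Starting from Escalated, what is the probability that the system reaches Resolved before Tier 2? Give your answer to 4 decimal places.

0.5704

Let h(s) be the probability of absorption at Resolved starting from transient state s. Then h(Resolved) = 1 and h(Tier 2) = 0. By first-step analysis:
h(Tier 1) = 0.2·0 + 0.24·1 + 0.36·h(Tier 1) + 0.2·h(Escalated)
h(Escalated) = 0.2·0 + 0.28·1 + 0.36·h(Tier 1) + 0.16·h(Escalated)
Solving: h(Tier 1) = 0.5533, h(Escalated) = 0.5704.
Starting from Escalated, the probability is 0.5704.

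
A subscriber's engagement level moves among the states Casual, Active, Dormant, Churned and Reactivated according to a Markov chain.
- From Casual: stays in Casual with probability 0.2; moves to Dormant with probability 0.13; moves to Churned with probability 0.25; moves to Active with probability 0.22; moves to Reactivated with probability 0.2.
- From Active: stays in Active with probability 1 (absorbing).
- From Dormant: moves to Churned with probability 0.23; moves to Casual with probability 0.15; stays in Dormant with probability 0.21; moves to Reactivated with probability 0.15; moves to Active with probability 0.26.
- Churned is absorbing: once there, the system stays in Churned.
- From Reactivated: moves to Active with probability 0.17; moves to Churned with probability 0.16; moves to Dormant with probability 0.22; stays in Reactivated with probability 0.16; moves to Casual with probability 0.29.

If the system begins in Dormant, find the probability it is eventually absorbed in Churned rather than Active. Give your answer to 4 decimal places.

0.4828

Let h(s) be the probability of absorption at Churned starting from transient state s. Then h(Churned) = 1 and h(Active) = 0. By first-step analysis:
h(Casual) = 0.2·h(Casual) + 0.22·0 + 0.13·h(Dormant) + 0.25·1 + 0.2·h(Reactivated)
h(Dormant) = 0.15·h(Casual) + 0.26·0 + 0.21·h(Dormant) + 0.23·1 + 0.15·h(Reactivated)
h(Reactivated) = 0.29·h(Casual) + 0.17·0 + 0.22·h(Dormant) + 0.16·1 + 0.16·h(Reactivated)
Solving: h(Casual) = 0.5146, h(Dormant) = 0.4828, h(Reactivated) = 0.4946.
Starting from Dormant, the probability is 0.4828.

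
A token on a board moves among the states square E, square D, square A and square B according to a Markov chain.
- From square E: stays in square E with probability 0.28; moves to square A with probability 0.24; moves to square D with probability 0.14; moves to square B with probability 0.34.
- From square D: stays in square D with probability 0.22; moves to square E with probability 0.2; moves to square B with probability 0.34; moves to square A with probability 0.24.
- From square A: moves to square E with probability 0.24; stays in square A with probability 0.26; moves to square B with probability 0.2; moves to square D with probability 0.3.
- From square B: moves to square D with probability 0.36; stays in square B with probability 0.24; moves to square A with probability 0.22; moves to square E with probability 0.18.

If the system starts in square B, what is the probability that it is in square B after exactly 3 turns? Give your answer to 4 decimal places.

Propagate the distribution vector 3 turns from square B.
After 0 turns: (0.0000, 0.0000, 0.0000, 1.0000)
After 1 turn: (0.1800, 0.3600, 0.2200, 0.2400)
After 2 turns: (0.2184, 0.2568, 0.2396, 0.2852)
After 3 turns: (0.2214, 0.2616, 0.2391, 0.2779)
P(in square B after 3 turns) = 0.2779

0.2779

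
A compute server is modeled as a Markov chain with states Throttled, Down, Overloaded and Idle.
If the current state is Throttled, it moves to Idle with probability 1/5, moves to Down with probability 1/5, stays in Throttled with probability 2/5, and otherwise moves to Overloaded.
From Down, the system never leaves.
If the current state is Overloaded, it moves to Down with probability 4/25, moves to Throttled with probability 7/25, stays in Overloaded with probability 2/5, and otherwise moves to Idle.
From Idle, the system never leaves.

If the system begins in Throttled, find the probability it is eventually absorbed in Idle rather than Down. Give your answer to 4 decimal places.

0.5000

Let h(s) be the probability of absorption at Idle starting from transient state s. Then h(Idle) = 1 and h(Down) = 0. By first-step analysis:
h(Throttled) = 0.4·h(Throttled) + 0.2·0 + 0.2·h(Overloaded) + 0.2·1
h(Overloaded) = 0.28·h(Throttled) + 0.16·0 + 0.4·h(Overloaded) + 0.16·1
Solving: h(Throttled) = 0.5000, h(Overloaded) = 0.5000.
Starting from Throttled, the probability is 0.5000.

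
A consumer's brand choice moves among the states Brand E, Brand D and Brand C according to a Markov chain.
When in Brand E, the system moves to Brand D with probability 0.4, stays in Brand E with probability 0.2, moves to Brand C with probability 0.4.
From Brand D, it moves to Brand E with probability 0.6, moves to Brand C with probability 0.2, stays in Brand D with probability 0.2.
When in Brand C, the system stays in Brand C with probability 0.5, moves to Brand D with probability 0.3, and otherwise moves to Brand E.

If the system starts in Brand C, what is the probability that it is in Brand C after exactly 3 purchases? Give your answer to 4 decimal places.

0.3810

Propagate the distribution vector 3 purchases from Brand C.
After 0 purchases: (0.0000, 0.0000, 1.0000)
After 1 purchase: (0.2000, 0.3000, 0.5000)
After 2 purchases: (0.3200, 0.2900, 0.3900)
After 3 purchases: (0.3160, 0.3030, 0.3810)
P(in Brand C after 3 purchases) = 0.3810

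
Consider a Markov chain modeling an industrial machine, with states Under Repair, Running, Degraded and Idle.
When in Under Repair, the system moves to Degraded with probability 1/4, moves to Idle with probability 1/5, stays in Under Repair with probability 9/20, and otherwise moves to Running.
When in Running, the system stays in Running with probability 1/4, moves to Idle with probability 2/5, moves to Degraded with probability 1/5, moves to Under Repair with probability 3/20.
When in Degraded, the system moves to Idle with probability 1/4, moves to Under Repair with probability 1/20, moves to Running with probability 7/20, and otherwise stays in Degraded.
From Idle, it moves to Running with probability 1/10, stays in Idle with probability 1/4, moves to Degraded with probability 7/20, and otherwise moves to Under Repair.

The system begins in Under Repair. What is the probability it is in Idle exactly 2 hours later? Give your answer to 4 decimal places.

Propagate the distribution vector 2 hours from Under Repair.
After 0 hours: (1.0000, 0.0000, 0.0000, 0.0000)
After 1 hour: (0.4500, 0.1000, 0.2500, 0.2000)
After 2 hours: (0.2900, 0.1775, 0.2900, 0.2425)
P(in Idle after 2 hours) = 0.2425

0.2425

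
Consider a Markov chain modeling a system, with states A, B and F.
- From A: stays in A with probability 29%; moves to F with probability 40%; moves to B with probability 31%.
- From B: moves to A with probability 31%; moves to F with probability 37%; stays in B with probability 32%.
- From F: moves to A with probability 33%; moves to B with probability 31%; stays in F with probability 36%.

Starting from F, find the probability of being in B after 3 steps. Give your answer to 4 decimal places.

0.3131

Propagate the distribution vector 3 steps from F.
After 0 steps: (0.0000, 0.0000, 1.0000)
After 1 step: (0.3300, 0.3100, 0.3600)
After 2 steps: (0.3106, 0.3131, 0.3763)
After 3 steps: (0.3113, 0.3131, 0.3756)
P(in B after 3 steps) = 0.3131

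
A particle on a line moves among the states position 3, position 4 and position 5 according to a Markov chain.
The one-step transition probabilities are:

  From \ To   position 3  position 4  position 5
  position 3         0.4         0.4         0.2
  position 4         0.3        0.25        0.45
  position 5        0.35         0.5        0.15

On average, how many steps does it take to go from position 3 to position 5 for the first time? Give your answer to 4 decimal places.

3.4848

Let t(s) be the expected number of steps to first reach position 5 from state s, with t(position 5) = 0. Conditioning on the first step:
t(position 3) = 1 + 0.4·t(position 3) + 0.4·t(position 4)
t(position 4) = 1 + 0.3·t(position 3) + 0.25·t(position 4)
Solving: t(position 3) = 3.4848, t(position 4) = 2.7273.
Expected steps from position 3 to position 5: 3.4848.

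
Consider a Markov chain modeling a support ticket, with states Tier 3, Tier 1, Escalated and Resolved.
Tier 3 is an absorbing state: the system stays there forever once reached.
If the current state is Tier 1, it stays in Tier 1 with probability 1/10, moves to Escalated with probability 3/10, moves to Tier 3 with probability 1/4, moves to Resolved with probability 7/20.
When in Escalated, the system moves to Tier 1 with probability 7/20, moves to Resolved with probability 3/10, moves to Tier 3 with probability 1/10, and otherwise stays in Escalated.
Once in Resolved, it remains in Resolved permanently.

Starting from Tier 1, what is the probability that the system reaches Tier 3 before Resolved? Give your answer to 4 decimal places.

0.3816

Let h(s) be the probability of absorption at Tier 3 starting from transient state s. Then h(Tier 3) = 1 and h(Resolved) = 0. By first-step analysis:
h(Tier 1) = 0.25·1 + 0.1·h(Tier 1) + 0.3·h(Escalated) + 0.35·0
h(Escalated) = 0.1·1 + 0.35·h(Tier 1) + 0.25·h(Escalated) + 0.3·0
Solving: h(Tier 1) = 0.3816, h(Escalated) = 0.3114.
Starting from Tier 1, the probability is 0.3816.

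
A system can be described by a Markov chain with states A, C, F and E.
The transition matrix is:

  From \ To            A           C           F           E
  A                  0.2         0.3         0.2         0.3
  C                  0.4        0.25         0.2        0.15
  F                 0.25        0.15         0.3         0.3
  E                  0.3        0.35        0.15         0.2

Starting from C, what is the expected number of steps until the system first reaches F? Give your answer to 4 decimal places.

5.2740

Let t(s) be the expected number of steps to first reach F from state s, with t(F) = 0. Conditioning on the first step:
t(A) = 1 + 0.2·t(A) + 0.3·t(C) + 0.3·t(E)
t(C) = 1 + 0.4·t(A) + 0.25·t(C) + 0.15·t(E)
t(E) = 1 + 0.3·t(A) + 0.35·t(C) + 0.2·t(E)
Solving: t(A) = 5.3082, t(C) = 5.2740, t(E) = 5.5479.
Expected steps from C to F: 5.2740.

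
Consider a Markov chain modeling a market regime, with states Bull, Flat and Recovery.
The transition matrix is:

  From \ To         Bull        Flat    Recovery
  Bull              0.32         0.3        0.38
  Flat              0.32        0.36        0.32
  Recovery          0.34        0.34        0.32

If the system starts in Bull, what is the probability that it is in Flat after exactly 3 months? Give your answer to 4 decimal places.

Propagate the distribution vector 3 months from Bull.
After 0 months: (1.0000, 0.0000, 0.0000)
After 1 month: (0.3200, 0.3000, 0.3800)
After 2 months: (0.3276, 0.3332, 0.3392)
After 3 months: (0.3268, 0.3336, 0.3397)
P(in Flat after 3 months) = 0.3336

0.3336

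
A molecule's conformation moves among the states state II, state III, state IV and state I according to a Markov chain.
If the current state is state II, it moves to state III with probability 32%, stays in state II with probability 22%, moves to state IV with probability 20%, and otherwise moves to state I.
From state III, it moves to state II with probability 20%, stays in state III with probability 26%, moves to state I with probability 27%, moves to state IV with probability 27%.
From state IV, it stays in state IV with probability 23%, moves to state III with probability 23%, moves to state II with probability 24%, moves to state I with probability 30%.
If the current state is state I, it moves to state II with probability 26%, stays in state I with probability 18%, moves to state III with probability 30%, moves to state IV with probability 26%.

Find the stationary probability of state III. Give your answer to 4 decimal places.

Let the stationary distribution be π with π = πP and π_1 + π_2 + π_3 + π_4 = 1.
π_1 = 0.22·π_1 + 0.2·π_2 + 0.24·π_3 + 0.26·π_4
π_2 = 0.32·π_1 + 0.26·π_2 + 0.23·π_3 + 0.3·π_4
π_3 = 0.2·π_1 + 0.27·π_2 + 0.23·π_3 + 0.26·π_4
Solving with the normalization constraint gives π = (0.2294, 0.2766, 0.2417, 0.2523).
So the stationary probability of state III is 0.2766.

0.2766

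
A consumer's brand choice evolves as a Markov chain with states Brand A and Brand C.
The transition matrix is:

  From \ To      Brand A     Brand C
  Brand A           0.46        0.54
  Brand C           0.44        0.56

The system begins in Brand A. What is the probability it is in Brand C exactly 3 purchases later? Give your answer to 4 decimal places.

0.5510

Propagate the distribution vector 3 purchases from Brand A.
After 0 purchases: (1.0000, 0.0000)
After 1 purchase: (0.4600, 0.5400)
After 2 purchases: (0.4492, 0.5508)
After 3 purchases: (0.4490, 0.5510)
P(in Brand C after 3 purchases) = 0.5510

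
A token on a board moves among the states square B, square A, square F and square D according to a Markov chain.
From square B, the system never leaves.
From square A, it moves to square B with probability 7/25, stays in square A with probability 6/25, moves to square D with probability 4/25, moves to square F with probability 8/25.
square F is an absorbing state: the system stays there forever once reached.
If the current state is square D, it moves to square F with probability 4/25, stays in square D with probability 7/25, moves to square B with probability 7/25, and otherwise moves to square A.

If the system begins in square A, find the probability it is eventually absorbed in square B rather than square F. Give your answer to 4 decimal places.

Let h(s) be the probability of absorption at square B starting from transient state s. Then h(square B) = 1 and h(square F) = 0. By first-step analysis:
h(square A) = 0.28·1 + 0.24·h(square A) + 0.32·0 + 0.16·h(square D)
h(square D) = 0.28·1 + 0.28·h(square A) + 0.16·0 + 0.28·h(square D)
Solving: h(square A) = 0.4904, h(square D) = 0.5796.
Starting from square A, the probability is 0.4904.

0.4904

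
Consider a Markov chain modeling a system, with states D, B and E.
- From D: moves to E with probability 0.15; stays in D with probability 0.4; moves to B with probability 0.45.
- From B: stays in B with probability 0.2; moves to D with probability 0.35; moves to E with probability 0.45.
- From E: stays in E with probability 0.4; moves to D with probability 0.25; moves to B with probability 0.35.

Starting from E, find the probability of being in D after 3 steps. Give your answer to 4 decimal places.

Propagate the distribution vector 3 steps from E.
After 0 steps: (0.0000, 0.0000, 1.0000)
After 1 step: (0.2500, 0.3500, 0.4000)
After 2 steps: (0.3225, 0.3225, 0.3550)
After 3 steps: (0.3306, 0.3339, 0.3355)
P(in D after 3 steps) = 0.3306

0.3306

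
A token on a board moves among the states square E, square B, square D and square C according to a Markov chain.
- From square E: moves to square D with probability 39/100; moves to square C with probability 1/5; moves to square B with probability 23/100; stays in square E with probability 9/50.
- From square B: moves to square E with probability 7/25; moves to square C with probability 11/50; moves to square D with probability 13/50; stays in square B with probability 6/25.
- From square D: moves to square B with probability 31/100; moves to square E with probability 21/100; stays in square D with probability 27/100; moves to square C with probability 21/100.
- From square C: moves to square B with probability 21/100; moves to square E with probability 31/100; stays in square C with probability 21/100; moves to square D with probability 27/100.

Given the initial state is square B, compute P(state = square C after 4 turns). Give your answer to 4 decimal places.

Propagate the distribution vector 4 turns from square B.
After 0 turns: (0.0000, 1.0000, 0.0000, 0.0000)
After 1 turn: (0.2800, 0.2400, 0.2600, 0.2200)
After 2 turns: (0.2404, 0.2488, 0.3012, 0.2096)
After 3 turns: (0.2412, 0.2524, 0.2964, 0.2101)
After 4 turns: (0.2414, 0.2520, 0.2964, 0.2101)
P(in square C after 4 turns) = 0.2101

0.2101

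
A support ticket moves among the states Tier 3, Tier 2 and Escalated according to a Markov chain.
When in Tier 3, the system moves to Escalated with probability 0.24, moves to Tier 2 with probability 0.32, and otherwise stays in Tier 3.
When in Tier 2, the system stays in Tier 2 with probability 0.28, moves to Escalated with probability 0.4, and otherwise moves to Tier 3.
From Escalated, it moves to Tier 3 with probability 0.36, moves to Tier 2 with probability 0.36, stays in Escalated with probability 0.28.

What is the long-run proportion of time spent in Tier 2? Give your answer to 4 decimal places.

0.3194

Let the stationary distribution be π with π = πP and π_1 + π_2 + π_3 = 1.
π_1 = 0.44·π_1 + 0.32·π_2 + 0.36·π_3
π_2 = 0.32·π_1 + 0.28·π_2 + 0.36·π_3
Solving with the normalization constraint gives π = (0.3774, 0.3194, 0.3032).
So the stationary probability of Tier 2 is 0.3194.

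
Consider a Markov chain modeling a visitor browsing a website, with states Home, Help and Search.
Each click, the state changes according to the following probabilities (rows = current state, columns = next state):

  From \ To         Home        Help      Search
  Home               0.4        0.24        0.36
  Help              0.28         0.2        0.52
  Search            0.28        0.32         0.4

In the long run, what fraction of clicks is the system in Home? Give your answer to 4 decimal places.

Let the stationary distribution be π with π = πP and π_1 + π_2 + π_3 = 1.
π_1 = 0.4·π_1 + 0.28·π_2 + 0.28·π_3
π_2 = 0.24·π_1 + 0.2·π_2 + 0.32·π_3
Solving with the normalization constraint gives π = (0.3182, 0.2630, 0.4188).
So the stationary probability of Home is 0.3182.

0.3182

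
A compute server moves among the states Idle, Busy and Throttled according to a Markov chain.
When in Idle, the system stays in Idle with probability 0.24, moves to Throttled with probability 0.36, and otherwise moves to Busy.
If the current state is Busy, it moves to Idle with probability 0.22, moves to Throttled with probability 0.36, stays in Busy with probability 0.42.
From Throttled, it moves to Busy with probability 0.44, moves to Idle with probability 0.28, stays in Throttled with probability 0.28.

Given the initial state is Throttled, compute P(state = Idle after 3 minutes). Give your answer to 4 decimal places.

0.2451

Propagate the distribution vector 3 minutes from Throttled.
After 0 minutes: (0.0000, 0.0000, 1.0000)
After 1 minute: (0.2800, 0.4400, 0.2800)
After 2 minutes: (0.2424, 0.4200, 0.3376)
After 3 minutes: (0.2451, 0.4219, 0.3330)
P(in Idle after 3 minutes) = 0.2451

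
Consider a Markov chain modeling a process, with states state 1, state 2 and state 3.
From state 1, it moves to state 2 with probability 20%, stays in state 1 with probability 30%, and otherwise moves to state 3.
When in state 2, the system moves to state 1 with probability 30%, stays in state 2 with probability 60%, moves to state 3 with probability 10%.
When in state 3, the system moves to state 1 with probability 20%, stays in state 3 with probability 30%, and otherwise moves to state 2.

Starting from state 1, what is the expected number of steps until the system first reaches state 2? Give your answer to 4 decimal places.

3.0769

Let t(s) be the expected number of steps to first reach state 2 from state s, with t(state 2) = 0. Conditioning on the first step:
t(state 1) = 1 + 0.3·t(state 1) + 0.5·t(state 3)
t(state 3) = 1 + 0.2·t(state 1) + 0.3·t(state 3)
Solving: t(state 1) = 3.0769, t(state 3) = 2.3077.
Expected steps from state 1 to state 2: 3.0769.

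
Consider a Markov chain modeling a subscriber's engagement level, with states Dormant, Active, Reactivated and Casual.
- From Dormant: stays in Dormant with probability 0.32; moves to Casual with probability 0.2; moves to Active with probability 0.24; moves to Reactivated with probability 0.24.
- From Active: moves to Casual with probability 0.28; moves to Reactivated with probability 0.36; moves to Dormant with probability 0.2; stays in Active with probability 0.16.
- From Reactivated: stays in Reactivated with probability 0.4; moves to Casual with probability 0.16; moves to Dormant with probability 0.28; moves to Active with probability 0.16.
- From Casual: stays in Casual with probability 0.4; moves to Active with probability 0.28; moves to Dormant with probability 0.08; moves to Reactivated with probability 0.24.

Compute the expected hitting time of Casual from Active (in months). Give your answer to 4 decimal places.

4.5829

Let t(s) be the expected number of months to first reach Casual from state s, with t(Casual) = 0. Conditioning on the first month:
t(Dormant) = 1 + 0.32·t(Dormant) + 0.24·t(Active) + 0.24·t(Reactivated)
t(Active) = 1 + 0.2·t(Dormant) + 0.16·t(Active) + 0.36·t(Reactivated)
t(Reactivated) = 1 + 0.28·t(Dormant) + 0.16·t(Active) + 0.4·t(Reactivated)
Solving: t(Dormant) = 4.9176, t(Active) = 4.5829, t(Reactivated) = 5.1837.
Expected months from Active to Casual: 4.5829.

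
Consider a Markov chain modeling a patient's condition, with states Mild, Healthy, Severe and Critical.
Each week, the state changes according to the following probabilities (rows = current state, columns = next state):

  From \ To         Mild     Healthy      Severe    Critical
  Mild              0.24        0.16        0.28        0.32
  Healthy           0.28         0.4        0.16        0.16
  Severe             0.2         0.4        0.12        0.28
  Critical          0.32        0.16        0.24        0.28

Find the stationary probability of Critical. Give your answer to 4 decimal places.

Let the stationary distribution be π with π = πP and π_1 + π_2 + π_3 + π_4 = 1.
π_1 = 0.24·π_1 + 0.28·π_2 + 0.2·π_3 + 0.32·π_4
π_2 = 0.16·π_1 + 0.4·π_2 + 0.4·π_3 + 0.16·π_4
π_3 = 0.28·π_1 + 0.16·π_2 + 0.12·π_3 + 0.24·π_4
Solving with the normalization constraint gives π = (0.2634, 0.2750, 0.2041, 0.2575).
So the stationary probability of Critical is 0.2575.

0.2575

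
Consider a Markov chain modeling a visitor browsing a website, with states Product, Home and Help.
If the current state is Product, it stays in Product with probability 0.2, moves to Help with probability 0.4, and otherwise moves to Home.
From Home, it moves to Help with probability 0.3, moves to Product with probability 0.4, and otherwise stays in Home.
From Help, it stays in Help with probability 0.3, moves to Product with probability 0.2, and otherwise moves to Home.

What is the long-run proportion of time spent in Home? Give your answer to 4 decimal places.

Let the stationary distribution be π with π = πP and π_1 + π_2 + π_3 = 1.
π_1 = 0.2·π_1 + 0.4·π_2 + 0.2·π_3
π_2 = 0.4·π_1 + 0.3·π_2 + 0.5·π_3
Solving with the normalization constraint gives π = (0.2787, 0.3934, 0.3279).
So the stationary probability of Home is 0.3934.

0.3934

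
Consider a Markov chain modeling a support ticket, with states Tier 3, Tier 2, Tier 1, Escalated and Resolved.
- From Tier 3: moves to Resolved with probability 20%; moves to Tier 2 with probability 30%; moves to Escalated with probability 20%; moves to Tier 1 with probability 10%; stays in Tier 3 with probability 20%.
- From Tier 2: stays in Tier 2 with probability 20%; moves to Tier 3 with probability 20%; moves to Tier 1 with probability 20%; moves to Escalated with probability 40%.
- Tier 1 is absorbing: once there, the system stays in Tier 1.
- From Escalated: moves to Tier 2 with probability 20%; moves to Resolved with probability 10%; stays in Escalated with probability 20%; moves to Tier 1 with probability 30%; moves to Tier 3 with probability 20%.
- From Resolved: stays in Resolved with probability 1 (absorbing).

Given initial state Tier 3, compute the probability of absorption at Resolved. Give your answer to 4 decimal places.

0.4167

Let h(s) be the probability of absorption at Resolved starting from transient state s. Then h(Resolved) = 1 and h(Tier 1) = 0. By first-step analysis:
h(Tier 3) = 0.2·h(Tier 3) + 0.3·h(Tier 2) + 0.1·0 + 0.2·h(Escalated) + 0.2·1
h(Tier 2) = 0.2·h(Tier 3) + 0.2·h(Tier 2) + 0.2·0 + 0.4·h(Escalated)
h(Escalated) = 0.2·h(Tier 3) + 0.2·h(Tier 2) + 0.3·0 + 0.2·h(Escalated) + 0.1·1
Solving: h(Tier 3) = 0.4167, h(Tier 2) = 0.2500, h(Escalated) = 0.2917.
Starting from Tier 3, the probability is 0.4167.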